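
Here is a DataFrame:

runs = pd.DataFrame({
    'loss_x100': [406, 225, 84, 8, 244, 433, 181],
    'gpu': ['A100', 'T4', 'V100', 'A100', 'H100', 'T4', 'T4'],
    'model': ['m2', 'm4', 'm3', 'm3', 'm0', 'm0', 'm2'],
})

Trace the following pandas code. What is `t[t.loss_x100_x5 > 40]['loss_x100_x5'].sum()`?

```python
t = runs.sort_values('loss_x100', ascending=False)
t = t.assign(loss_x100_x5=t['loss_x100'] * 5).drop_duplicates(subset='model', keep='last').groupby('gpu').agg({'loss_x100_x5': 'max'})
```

sort by loss_x100 descending:
   loss_x100   gpu model
5        433    T4    m0
0        406  A100    m2
4        244  H100    m0
1        225    T4    m4
6        181    T4    m2
2         84  V100    m3
3          8  A100    m3
add column loss_x100_x5 = t['loss_x100'] * 5:
   loss_x100   gpu model  loss_x100_x5
5        433    T4    m0          2165
0        406  A100    m2          2030
4        244  H100    m0          1220
1        225    T4    m4          1125
6        181    T4    m2           905
2         84  V100    m3           420
3          8  A100    m3            40
drop duplicate model (keep=last):
   loss_x100   gpu model  loss_x100_x5
4        244  H100    m0          1220
1        225    T4    m4          1125
6        181    T4    m2           905
3          8  A100    m3            40
group by gpu, max of loss_x100_x5:
      loss_x100_x5
gpu               
A100            40
H100          1220
T4            1125
filter rows where loss_x100_x5 > 40:
      loss_x100_x5
gpu               
H100          1220
T4            1125
Taking the sum of column 'loss_x100_x5' gives 2345.

2345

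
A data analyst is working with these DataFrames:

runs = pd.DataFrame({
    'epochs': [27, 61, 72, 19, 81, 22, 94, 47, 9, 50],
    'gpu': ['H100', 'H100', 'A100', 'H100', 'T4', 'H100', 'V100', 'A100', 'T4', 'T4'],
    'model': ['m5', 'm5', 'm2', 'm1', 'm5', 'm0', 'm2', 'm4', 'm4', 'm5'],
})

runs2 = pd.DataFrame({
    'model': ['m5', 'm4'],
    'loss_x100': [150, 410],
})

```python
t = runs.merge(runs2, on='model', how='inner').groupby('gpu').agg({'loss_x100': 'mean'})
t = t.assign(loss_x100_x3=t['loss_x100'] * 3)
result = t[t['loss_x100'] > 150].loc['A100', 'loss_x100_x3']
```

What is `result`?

merge on 'model' (how='inner') → 6 rows:
   epochs   gpu model  loss_x100
0      27  H100    m5        150
1      61  H100    m5        150
2      81    T4    m5        150
3      47  A100    m4        410
4       9    T4    m4        410
5      50    T4    m5        150
group by gpu, mean of loss_x100:
       loss_x100
gpu             
A100  410.000000
H100  150.000000
T4    236.666667
add column loss_x100_x3 = t['loss_x100'] * 3:
       loss_x100  loss_x100_x3
gpu                           
A100  410.000000        1230.0
H100  150.000000         450.0
T4    236.666667         710.0
filter rows where loss_x100 > 150:
       loss_x100  loss_x100_x3
gpu                           
A100  410.000000        1230.0
T4    236.666667         710.0
Hence 1230.0.

1230.0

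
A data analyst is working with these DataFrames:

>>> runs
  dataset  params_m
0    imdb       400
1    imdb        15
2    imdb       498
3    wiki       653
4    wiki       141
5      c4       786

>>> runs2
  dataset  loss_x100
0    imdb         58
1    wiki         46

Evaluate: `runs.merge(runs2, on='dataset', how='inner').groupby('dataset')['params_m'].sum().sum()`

merge on 'dataset' (how='inner') → 5 rows:
  dataset  params_m  loss_x100
0    imdb       400         58
1    imdb        15         58
2    imdb       498         58
3    wiki       653         46
4    wiki       141         46
group by dataset, sum of params_m:
dataset
imdb    913
wiki    794
Name: params_m, dtype: int64
Reading off the sum of the resulting series, we get 1707.

1707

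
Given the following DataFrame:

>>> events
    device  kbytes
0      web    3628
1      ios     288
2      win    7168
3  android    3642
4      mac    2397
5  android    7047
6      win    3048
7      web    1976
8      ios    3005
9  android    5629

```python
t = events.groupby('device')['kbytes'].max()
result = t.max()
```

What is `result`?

7168

group by device, max of kbytes:
device
android    7047
ios        3005
mac        2397
web        3628
win        7168
Name: kbytes, dtype: int64
max of the resulting series → 7168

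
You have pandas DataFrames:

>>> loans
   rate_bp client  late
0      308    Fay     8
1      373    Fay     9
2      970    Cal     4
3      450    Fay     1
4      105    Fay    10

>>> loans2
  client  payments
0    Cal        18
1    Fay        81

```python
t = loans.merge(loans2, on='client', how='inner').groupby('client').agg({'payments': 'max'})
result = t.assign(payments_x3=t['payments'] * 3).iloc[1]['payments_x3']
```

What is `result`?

243

merge on 'client' (how='inner') → 5 rows:
   rate_bp client  late  payments
0      308    Fay     8        81
1      373    Fay     9        81
2      970    Cal     4        18
3      450    Fay     1        81
4      105    Fay    10        81
group by client, max of payments:
        payments
client          
Cal           18
Fay           81
add column payments_x3 = t['payments'] * 3:
        payments  payments_x3
client                       
Cal           18           54
Fay           81          243
Reading off the value at position 1, column 'payments_x3', we get 243.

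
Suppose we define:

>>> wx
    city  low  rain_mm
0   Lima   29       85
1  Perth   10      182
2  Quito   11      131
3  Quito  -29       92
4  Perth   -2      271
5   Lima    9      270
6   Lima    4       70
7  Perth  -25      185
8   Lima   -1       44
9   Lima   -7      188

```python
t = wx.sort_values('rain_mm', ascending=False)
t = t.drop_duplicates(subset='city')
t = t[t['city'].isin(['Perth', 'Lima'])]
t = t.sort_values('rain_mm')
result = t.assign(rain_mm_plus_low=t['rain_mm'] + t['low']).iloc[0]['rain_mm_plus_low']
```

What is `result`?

sort by rain_mm descending:
    city  low  rain_mm
4  Perth   -2      271
5   Lima    9      270
9   Lima   -7      188
7  Perth  -25      185
1  Perth   10      182
2  Quito   11      131
3  Quito  -29       92
0   Lima   29       85
6   Lima    4       70
8   Lima   -1       44
drop duplicate city (keep=first):
    city  low  rain_mm
4  Perth   -2      271
5   Lima    9      270
2  Quito   11      131
filter rows where city in ['Perth', 'Lima']:
    city  low  rain_mm
4  Perth   -2      271
5   Lima    9      270
sort by rain_mm:
    city  low  rain_mm
5   Lima    9      270
4  Perth   -2      271
add column rain_mm_plus_low = t['rain_mm'] + t['low']:
    city  low  rain_mm  rain_mm_plus_low
5   Lima    9      270               279
4  Perth   -2      271               269
value at position 0, column 'rain_mm_plus_low' → 279

279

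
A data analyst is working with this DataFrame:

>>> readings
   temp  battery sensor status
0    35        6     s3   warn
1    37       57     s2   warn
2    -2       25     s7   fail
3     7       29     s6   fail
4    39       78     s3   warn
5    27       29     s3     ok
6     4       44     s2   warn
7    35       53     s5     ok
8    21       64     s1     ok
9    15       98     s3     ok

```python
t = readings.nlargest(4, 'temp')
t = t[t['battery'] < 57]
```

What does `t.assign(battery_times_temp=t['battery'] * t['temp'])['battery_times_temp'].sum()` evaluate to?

take 4 rows with largest temp:
   temp  battery sensor status
4    39       78     s3   warn
1    37       57     s2   warn
0    35        6     s3   warn
7    35       53     s5     ok
filter rows where battery < 57:
   temp  battery sensor status
0    35        6     s3   warn
7    35       53     s5     ok
add column battery_times_temp = t['battery'] * t['temp']:
   temp  battery sensor status  battery_times_temp
0    35        6     s3   warn                 210
7    35       53     s5     ok                1855
So sum() = 2065.

2065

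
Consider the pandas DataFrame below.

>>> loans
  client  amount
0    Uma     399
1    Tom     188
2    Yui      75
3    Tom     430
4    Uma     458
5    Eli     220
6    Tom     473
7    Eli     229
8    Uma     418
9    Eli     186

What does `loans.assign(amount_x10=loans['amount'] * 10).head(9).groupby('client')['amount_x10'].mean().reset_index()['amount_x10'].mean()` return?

add column amount_x10 = loans['amount'] * 10:
  client  amount  amount_x10
0    Uma     399        3990
1    Tom     188        1880
2    Yui      75         750
3    Tom     430        4300
4    Uma     458        4580
5    Eli     220        2200
6    Tom     473        4730
7    Eli     229        2290
8    Uma     418        4180
9    Eli     186        1860
take first 9 rows:
  client  amount  amount_x10
0    Uma     399        3990
1    Tom     188        1880
2    Yui      75         750
3    Tom     430        4300
4    Uma     458        4580
5    Eli     220        2200
6    Tom     473        4730
7    Eli     229        2290
8    Uma     418        4180
group by client, mean of amount_x10:
client
Eli    2245.000000
Tom    3636.666667
Uma    4250.000000
Yui     750.000000
Name: amount_x10, dtype: float64
reset_index():
  client   amount_x10
0    Eli  2245.000000
1    Tom  3636.666667
2    Uma  4250.000000
3    Yui   750.000000

2720.41666667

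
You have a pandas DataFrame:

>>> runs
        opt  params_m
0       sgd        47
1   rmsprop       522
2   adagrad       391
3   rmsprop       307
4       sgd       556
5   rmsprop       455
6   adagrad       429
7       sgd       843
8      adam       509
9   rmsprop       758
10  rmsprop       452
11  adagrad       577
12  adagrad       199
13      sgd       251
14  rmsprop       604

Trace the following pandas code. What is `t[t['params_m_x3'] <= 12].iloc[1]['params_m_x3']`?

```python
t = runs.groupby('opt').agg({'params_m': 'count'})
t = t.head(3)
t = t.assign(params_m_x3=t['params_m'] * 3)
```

group by opt, count of params_m:
         params_m
opt              
adagrad         4
adam            1
rmsprop         6
sgd             4
take first 3 rows:
         params_m
opt              
adagrad         4
adam            1
rmsprop         6
add column params_m_x3 = t['params_m'] * 3:
         params_m  params_m_x3
opt                           
adagrad         4           12
adam            1            3
rmsprop         6           18
filter rows where params_m_x3 <= 12:
         params_m  params_m_x3
opt                           
adagrad         4           12
adam            1            3
Reading off the value at position 1, column 'params_m_x3', we get 3.

3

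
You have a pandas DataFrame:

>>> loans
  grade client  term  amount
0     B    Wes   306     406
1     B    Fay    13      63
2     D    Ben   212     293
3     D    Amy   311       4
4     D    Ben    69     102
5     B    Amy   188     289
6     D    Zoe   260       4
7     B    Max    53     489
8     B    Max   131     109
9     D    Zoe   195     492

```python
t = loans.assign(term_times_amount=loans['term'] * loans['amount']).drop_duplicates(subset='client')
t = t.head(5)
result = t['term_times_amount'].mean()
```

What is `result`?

37891.0

add column term_times_amount = loans['term'] * loans['amount']:
  grade client  term  amount  term_times_amount
0     B    Wes   306     406             124236
1     B    Fay    13      63                819
2     D    Ben   212     293              62116
3     D    Amy   311       4               1244
4     D    Ben    69     102               7038
5     B    Amy   188     289              54332
6     D    Zoe   260       4               1040
7     B    Max    53     489              25917
8     B    Max   131     109              14279
9     D    Zoe   195     492              95940
drop duplicate client (keep=first):
  grade client  term  amount  term_times_amount
0     B    Wes   306     406             124236
1     B    Fay    13      63                819
2     D    Ben   212     293              62116
3     D    Amy   311       4               1244
6     D    Zoe   260       4               1040
7     B    Max    53     489              25917
take first 5 rows:
  grade client  term  amount  term_times_amount
0     B    Wes   306     406             124236
1     B    Fay    13      63                819
2     D    Ben   212     293              62116
3     D    Amy   311       4               1244
6     D    Zoe   260       4               1040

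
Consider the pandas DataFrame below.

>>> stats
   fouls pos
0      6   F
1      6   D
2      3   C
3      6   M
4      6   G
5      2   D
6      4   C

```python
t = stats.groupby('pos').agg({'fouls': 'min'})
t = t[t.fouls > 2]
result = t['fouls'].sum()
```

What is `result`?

group by pos, min of fouls:
     fouls
pos       
C        3
D        2
F        6
G        6
M        6
filter rows where fouls > 2:
     fouls
pos       
C        3
F        6
G        6
M        6

21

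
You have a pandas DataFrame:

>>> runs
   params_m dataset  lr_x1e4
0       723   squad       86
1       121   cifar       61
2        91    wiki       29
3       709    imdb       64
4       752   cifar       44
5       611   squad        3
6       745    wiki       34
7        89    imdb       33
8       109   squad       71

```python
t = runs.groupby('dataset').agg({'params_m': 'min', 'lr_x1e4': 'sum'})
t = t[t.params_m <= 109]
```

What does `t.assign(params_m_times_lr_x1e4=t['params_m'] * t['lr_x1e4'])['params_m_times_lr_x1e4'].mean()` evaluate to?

10602.0

group by dataset: min(params_m), sum(lr_x1e4):
         params_m  lr_x1e4
dataset                   
cifar         121      105
imdb           89       97
squad         109      160
wiki           91       63
filter rows where params_m <= 109:
         params_m  lr_x1e4
dataset                   
imdb           89       97
squad         109      160
wiki           91       63
add column params_m_times_lr_x1e4 = t['params_m'] * t['lr_x1e4']:
         params_m  lr_x1e4  params_m_times_lr_x1e4
dataset                                           
imdb           89       97                    8633
squad         109      160                   17440
wiki           91       63                    5733
So mean() = 10602.0.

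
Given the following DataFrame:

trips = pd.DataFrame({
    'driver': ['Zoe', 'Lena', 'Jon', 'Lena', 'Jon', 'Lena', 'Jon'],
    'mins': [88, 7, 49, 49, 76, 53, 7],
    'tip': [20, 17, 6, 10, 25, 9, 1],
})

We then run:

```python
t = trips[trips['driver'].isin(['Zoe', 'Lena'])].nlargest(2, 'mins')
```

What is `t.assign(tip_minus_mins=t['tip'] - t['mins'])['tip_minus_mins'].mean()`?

-56.0

filter rows where driver in ['Zoe', 'Lena']:
  driver  mins  tip
0    Zoe    88   20
1   Lena     7   17
3   Lena    49   10
5   Lena    53    9
take 2 rows with largest mins:
  driver  mins  tip
0    Zoe    88   20
5   Lena    53    9
add column tip_minus_mins = t['tip'] - t['mins']:
  driver  mins  tip  tip_minus_mins
0    Zoe    88   20             -68
5   Lena    53    9             -44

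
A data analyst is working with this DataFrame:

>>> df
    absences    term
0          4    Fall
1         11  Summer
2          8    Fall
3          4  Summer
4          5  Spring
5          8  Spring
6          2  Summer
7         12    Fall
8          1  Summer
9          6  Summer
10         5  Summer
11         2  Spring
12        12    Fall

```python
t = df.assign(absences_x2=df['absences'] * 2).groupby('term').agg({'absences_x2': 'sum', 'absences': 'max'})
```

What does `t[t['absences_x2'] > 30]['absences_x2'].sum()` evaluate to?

add column absences_x2 = df['absences'] * 2:
    absences    term  absences_x2
0          4    Fall            8
1         11  Summer           22
2          8    Fall           16
3          4  Summer            8
4          5  Spring           10
5          8  Spring           16
6          2  Summer            4
7         12    Fall           24
8          1  Summer            2
9          6  Summer           12
10         5  Summer           10
11         2  Spring            4
12        12    Fall           24
group by term: sum(absences_x2), max(absences):
        absences_x2  absences
term                         
Fall             72        12
Spring           30         8
Summer           58        11
filter rows where absences_x2 > 30:
        absences_x2  absences
term                         
Fall             72        12
Summer           58        11

130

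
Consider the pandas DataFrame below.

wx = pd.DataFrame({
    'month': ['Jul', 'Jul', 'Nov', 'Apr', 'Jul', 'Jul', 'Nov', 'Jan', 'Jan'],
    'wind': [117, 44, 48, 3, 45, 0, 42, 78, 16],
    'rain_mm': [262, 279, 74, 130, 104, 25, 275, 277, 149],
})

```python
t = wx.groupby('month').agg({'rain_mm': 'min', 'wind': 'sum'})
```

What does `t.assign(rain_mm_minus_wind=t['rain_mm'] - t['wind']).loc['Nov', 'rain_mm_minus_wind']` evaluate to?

-16

group by month: min(rain_mm), sum(wind):
       rain_mm  wind
month               
Apr        130     3
Jan        149    94
Jul         25   206
Nov         74    90
add column rain_mm_minus_wind = t['rain_mm'] - t['wind']:
       rain_mm  wind  rain_mm_minus_wind
month                                   
Apr        130     3                 127
Jan        149    94                  55
Jul         25   206                -181
Nov         74    90                 -16
Finally, value at row 'Nov', column 'rain_mm_minus_wind' = -16.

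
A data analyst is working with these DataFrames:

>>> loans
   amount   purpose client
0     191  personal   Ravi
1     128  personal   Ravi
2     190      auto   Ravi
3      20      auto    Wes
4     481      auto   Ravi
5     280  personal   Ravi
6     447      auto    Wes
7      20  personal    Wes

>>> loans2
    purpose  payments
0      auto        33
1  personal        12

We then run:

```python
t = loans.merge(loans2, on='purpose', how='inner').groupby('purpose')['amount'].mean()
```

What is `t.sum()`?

merge on 'purpose' (how='inner') → 8 rows:
   amount   purpose client  payments
0     191  personal   Ravi        12
1     128  personal   Ravi        12
2     190      auto   Ravi        33
3      20      auto    Wes        33
4     481      auto   Ravi        33
5     280  personal   Ravi        12
6     447      auto    Wes        33
7      20  personal    Wes        12
group by purpose, mean of amount:
purpose
auto        284.50
personal    154.75
Name: amount, dtype: float64
Finally, sum of the resulting series = 439.25.

439.25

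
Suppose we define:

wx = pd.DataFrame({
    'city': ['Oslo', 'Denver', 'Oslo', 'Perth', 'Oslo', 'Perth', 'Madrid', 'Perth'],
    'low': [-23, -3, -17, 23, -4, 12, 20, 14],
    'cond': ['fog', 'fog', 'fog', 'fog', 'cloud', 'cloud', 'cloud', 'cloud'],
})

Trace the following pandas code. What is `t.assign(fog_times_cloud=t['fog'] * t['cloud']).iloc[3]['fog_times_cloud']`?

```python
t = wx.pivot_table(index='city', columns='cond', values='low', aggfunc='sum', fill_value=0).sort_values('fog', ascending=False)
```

160

pivot: rows=city, cols=cond, sum(low):
cond    cloud  fog
city              
Denver      0   -3
Madrid     20    0
Oslo       -4  -40
Perth      26   23
sort by fog descending:
cond    cloud  fog
city              
Perth      26   23
Madrid     20    0
Denver      0   -3
Oslo       -4  -40
add column fog_times_cloud = t['fog'] * t['cloud']:
cond    cloud  fog  fog_times_cloud
city                               
Perth      26   23              598
Madrid     20    0                0
Denver      0   -3                0
Oslo       -4  -40              160
Then the value at position 3, column 'fog_times_cloud': 160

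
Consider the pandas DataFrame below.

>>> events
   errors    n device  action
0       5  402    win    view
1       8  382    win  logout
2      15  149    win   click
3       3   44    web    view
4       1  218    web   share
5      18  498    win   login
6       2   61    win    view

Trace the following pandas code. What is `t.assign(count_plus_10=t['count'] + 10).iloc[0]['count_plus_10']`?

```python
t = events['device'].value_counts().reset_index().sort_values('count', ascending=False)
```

15

value_counts of device:
device
win    5
web    2
Name: count, dtype: int64
reset_index():
  device  count
0    win      5
1    web      2
sort by count descending:
  device  count
0    win      5
1    web      2
add column count_plus_10 = t['count'] + 10:
  device  count  count_plus_10
0    win      5             15
1    web      2             12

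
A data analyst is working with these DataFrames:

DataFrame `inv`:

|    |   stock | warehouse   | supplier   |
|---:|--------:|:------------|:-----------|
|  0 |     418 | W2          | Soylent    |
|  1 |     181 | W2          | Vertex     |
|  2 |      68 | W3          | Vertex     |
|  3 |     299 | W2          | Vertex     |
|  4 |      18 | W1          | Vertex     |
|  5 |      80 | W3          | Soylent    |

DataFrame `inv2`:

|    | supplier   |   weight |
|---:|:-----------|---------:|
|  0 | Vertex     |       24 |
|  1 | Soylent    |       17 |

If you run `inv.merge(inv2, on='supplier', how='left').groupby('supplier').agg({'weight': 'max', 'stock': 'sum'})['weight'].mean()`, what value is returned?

20.5

merge on 'supplier' (how='left') → 6 rows:
   stock warehouse supplier  weight
0    418        W2  Soylent      17
1    181        W2   Vertex      24
2     68        W3   Vertex      24
3    299        W2   Vertex      24
4     18        W1   Vertex      24
5     80        W3  Soylent      17
group by supplier: max(weight), sum(stock):
          weight  stock
supplier               
Soylent       17    498
Vertex        24    566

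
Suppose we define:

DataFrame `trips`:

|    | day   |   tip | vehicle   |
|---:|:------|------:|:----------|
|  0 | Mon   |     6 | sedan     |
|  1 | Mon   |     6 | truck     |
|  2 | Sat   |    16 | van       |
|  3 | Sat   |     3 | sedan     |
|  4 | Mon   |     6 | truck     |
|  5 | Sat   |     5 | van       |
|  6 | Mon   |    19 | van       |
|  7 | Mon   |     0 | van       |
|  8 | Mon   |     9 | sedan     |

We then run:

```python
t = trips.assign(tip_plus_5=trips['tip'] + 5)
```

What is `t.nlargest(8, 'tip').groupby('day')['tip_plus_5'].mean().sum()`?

27.2

add column tip_plus_5 = trips['tip'] + 5:
   day  tip vehicle  tip_plus_5
0  Mon    6   sedan          11
1  Mon    6   truck          11
2  Sat   16     van          21
3  Sat    3   sedan           8
4  Mon    6   truck          11
5  Sat    5     van          10
6  Mon   19     van          24
7  Mon    0     van           5
8  Mon    9   sedan          14
take 8 rows with largest tip:
   day  tip vehicle  tip_plus_5
6  Mon   19     van          24
2  Sat   16     van          21
8  Mon    9   sedan          14
0  Mon    6   sedan          11
1  Mon    6   truck          11
4  Mon    6   truck          11
5  Sat    5     van          10
3  Sat    3   sedan           8
group by day, mean of tip_plus_5:
day
Mon    14.2
Sat    13.0
Name: tip_plus_5, dtype: float64
Finally, sum of the resulting series = 27.2.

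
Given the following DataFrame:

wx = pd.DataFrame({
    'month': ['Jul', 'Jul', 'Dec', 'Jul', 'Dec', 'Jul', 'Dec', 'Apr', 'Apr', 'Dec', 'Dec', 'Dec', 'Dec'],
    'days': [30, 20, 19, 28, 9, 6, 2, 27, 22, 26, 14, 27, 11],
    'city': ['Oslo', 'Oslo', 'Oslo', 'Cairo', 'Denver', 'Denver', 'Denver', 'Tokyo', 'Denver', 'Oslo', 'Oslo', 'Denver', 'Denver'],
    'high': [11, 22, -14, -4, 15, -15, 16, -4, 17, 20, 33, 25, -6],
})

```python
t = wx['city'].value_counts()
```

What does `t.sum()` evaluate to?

value_counts of city:
city
Denver    6
Oslo      5
Cairo     1
Tokyo     1
Name: count, dtype: int64

13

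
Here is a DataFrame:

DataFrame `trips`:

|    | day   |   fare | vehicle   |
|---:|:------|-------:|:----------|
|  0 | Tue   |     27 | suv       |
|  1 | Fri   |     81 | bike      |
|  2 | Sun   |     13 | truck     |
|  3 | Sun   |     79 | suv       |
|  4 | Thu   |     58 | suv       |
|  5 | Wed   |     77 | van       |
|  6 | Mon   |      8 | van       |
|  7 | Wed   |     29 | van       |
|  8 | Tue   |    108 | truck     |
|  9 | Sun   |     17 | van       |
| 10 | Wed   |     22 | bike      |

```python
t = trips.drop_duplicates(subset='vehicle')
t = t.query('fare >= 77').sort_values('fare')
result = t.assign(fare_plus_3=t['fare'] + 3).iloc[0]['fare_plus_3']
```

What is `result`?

drop duplicate vehicle (keep=first):
   day  fare vehicle
0  Tue    27     suv
1  Fri    81    bike
2  Sun    13   truck
5  Wed    77     van
filter rows where fare >= 77:
   day  fare vehicle
1  Fri    81    bike
5  Wed    77     van
sort by fare:
   day  fare vehicle
5  Wed    77     van
1  Fri    81    bike
add column fare_plus_3 = t['fare'] + 3:
   day  fare vehicle  fare_plus_3
5  Wed    77     van           80
1  Fri    81    bike           84
So iloc[0]['fare_plus_3'] = 80.

80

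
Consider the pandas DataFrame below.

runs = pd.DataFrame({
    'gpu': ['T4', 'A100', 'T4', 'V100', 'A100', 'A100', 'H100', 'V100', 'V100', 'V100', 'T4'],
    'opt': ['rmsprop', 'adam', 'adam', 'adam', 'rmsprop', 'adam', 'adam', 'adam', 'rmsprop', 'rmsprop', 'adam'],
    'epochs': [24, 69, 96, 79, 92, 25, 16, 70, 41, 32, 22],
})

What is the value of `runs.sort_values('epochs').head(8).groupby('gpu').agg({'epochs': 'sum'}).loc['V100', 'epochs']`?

sort by epochs:
     gpu      opt  epochs
6   H100     adam      16
10    T4     adam      22
0     T4  rmsprop      24
5   A100     adam      25
9   V100  rmsprop      32
8   V100  rmsprop      41
1   A100     adam      69
7   V100     adam      70
3   V100     adam      79
4   A100  rmsprop      92
2     T4     adam      96
take first 8 rows:
     gpu      opt  epochs
6   H100     adam      16
10    T4     adam      22
0     T4  rmsprop      24
5   A100     adam      25
9   V100  rmsprop      32
8   V100  rmsprop      41
1   A100     adam      69
7   V100     adam      70
group by gpu, sum of epochs:
      epochs
gpu         
A100      94
H100      16
T4        46
V100     143
Reading off the value at row 'V100', column 'epochs', we get 143.

143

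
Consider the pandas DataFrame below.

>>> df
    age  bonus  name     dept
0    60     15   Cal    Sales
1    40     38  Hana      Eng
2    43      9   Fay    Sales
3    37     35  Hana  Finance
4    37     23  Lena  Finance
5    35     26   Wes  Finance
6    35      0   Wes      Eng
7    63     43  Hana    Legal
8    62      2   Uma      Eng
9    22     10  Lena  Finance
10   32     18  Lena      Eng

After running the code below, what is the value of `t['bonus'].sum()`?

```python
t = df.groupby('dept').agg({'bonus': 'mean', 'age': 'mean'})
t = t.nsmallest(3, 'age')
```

50.0

group by dept: mean(bonus), mean(age):
         bonus    age
dept                 
Eng       14.5  42.25
Finance   23.5  32.75
Legal     43.0  63.00
Sales     12.0  51.50
take 3 rows with smallest age:
         bonus    age
dept                 
Finance   23.5  32.75
Eng       14.5  42.25
Sales     12.0  51.50
Finally, sum of column 'bonus' = 50.0.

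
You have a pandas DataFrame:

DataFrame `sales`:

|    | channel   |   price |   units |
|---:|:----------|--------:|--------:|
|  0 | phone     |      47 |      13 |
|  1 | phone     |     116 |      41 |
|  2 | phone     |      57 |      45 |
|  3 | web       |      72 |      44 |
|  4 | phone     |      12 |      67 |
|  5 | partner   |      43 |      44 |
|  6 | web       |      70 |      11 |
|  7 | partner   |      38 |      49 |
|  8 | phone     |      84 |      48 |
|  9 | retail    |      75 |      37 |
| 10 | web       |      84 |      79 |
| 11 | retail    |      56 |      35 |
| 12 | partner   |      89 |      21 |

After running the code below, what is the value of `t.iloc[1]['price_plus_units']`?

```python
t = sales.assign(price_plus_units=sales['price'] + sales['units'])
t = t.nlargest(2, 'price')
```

110

add column price_plus_units = sales['price'] + sales['units']:
    channel  price  units  price_plus_units
0     phone     47     13                60
1     phone    116     41               157
2     phone     57     45               102
3       web     72     44               116
4     phone     12     67                79
5   partner     43     44                87
6       web     70     11                81
7   partner     38     49                87
8     phone     84     48               132
9    retail     75     37               112
10      web     84     79               163
11   retail     56     35                91
12  partner     89     21               110
take 2 rows with largest price:
    channel  price  units  price_plus_units
1     phone    116     41               157
12  partner     89     21               110
Hence 110.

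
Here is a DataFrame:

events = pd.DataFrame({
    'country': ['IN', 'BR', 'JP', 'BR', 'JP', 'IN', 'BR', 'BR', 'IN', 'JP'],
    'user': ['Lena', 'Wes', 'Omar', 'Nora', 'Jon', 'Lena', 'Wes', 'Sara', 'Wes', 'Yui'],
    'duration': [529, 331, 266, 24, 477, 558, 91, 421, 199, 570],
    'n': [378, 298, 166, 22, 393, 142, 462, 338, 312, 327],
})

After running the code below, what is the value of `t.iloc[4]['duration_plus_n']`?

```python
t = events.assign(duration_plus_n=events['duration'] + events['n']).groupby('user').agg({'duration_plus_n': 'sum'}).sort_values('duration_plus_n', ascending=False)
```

add column duration_plus_n = events['duration'] + events['n']:
  country  user  duration    n  duration_plus_n
0      IN  Lena       529  378              907
1      BR   Wes       331  298              629
2      JP  Omar       266  166              432
3      BR  Nora        24   22               46
4      JP   Jon       477  393              870
5      IN  Lena       558  142              700
6      BR   Wes        91  462              553
7      BR  Sara       421  338              759
8      IN   Wes       199  312              511
9      JP   Yui       570  327              897
group by user, sum of duration_plus_n:
      duration_plus_n
user                 
Jon               870
Lena             1607
Nora               46
Omar              432
Sara              759
Wes              1693
Yui               897
sort by duration_plus_n descending:
      duration_plus_n
user                 
Wes              1693
Lena             1607
Yui               897
Jon               870
Sara              759
Omar              432
Nora               46
value at position 4, column 'duration_plus_n' → 759

759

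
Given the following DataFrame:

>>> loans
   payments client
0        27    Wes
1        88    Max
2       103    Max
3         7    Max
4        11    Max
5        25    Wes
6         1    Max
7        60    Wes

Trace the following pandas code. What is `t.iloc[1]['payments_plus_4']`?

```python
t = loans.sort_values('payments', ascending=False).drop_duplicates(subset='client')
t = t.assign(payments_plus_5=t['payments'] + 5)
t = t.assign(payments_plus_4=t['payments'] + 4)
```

64

sort by payments descending:
   payments client
2       103    Max
1        88    Max
7        60    Wes
0        27    Wes
5        25    Wes
4        11    Max
3         7    Max
6         1    Max
drop duplicate client (keep=first):
   payments client
2       103    Max
7        60    Wes
add column payments_plus_5 = t['payments'] + 5:
   payments client  payments_plus_5
2       103    Max              108
7        60    Wes               65
add column payments_plus_4 = t['payments'] + 4:
   payments client  payments_plus_5  payments_plus_4
2       103    Max              108              107
7        60    Wes               65               64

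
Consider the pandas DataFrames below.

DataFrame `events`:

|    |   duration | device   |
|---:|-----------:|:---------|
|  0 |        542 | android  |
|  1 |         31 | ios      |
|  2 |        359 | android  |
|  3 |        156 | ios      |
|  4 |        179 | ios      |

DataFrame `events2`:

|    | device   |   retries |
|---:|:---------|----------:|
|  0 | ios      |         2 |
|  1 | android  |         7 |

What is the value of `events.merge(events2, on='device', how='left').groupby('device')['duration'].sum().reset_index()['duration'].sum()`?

merge on 'device' (how='left') → 5 rows:
   duration   device  retries
0       542  android        7
1        31      ios        2
2       359  android        7
3       156      ios        2
4       179      ios        2
group by device, sum of duration:
device
android    901
ios        366
Name: duration, dtype: int64
reset_index():
    device  duration
0  android       901
1      ios       366
Taking the sum of column 'duration' gives 1267.

1267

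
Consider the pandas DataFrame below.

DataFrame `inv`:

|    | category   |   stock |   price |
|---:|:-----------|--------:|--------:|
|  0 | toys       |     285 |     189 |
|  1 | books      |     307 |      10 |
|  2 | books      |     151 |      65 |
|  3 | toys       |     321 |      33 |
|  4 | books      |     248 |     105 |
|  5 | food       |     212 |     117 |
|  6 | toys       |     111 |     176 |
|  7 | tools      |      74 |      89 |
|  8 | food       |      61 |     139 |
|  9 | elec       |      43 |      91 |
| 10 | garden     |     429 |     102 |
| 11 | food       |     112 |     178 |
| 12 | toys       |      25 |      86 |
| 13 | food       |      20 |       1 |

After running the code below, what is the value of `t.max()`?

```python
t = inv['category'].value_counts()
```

4

value_counts of category:
category
toys      4
food      4
books     3
tools     1
elec      1
garden    1
Name: count, dtype: int64
So max() = 4.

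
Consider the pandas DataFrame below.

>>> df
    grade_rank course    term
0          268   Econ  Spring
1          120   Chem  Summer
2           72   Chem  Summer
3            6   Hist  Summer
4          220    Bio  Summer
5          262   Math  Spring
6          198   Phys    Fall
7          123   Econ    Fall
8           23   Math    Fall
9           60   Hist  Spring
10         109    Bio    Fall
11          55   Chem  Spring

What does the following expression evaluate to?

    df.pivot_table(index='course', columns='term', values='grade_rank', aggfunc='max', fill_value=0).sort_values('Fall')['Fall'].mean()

pivot: rows=course, cols=term, max(grade_rank):
term    Fall  Spring  Summer
course                      
Bio      109       0     220
Chem       0      55     120
Econ     123     268       0
Hist       0      60       6
Math      23     262       0
Phys     198       0       0
sort by Fall:
term    Fall  Spring  Summer
course                      
Chem       0      55     120
Hist       0      60       6
Math      23     262       0
Bio      109       0     220
Econ     123     268       0
Phys     198       0       0
The mean of column 'Fall' is 75.5.

75.5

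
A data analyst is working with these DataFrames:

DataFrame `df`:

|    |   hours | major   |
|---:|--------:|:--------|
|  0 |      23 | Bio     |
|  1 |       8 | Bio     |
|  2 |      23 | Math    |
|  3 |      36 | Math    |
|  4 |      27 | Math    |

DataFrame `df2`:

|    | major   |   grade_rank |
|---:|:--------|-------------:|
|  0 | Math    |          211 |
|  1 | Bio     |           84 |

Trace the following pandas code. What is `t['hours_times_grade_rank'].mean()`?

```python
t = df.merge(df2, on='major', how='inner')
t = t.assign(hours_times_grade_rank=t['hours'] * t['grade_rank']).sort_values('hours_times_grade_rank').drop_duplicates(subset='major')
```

merge on 'major' (how='inner') → 5 rows:
   hours major  grade_rank
0     23   Bio          84
1      8   Bio          84
2     23  Math         211
3     36  Math         211
4     27  Math         211
add column hours_times_grade_rank = t['hours'] * t['grade_rank']:
   hours major  grade_rank  hours_times_grade_rank
0     23   Bio          84                    1932
1      8   Bio          84                     672
2     23  Math         211                    4853
3     36  Math         211                    7596
4     27  Math         211                    5697
sort by hours_times_grade_rank:
   hours major  grade_rank  hours_times_grade_rank
1      8   Bio          84                     672
0     23   Bio          84                    1932
2     23  Math         211                    4853
4     27  Math         211                    5697
3     36  Math         211                    7596
drop duplicate major (keep=first):
   hours major  grade_rank  hours_times_grade_rank
1      8   Bio          84                     672
2     23  Math         211                    4853
Reading off the mean of column 'hours_times_grade_rank', we get 2762.5.

2762.5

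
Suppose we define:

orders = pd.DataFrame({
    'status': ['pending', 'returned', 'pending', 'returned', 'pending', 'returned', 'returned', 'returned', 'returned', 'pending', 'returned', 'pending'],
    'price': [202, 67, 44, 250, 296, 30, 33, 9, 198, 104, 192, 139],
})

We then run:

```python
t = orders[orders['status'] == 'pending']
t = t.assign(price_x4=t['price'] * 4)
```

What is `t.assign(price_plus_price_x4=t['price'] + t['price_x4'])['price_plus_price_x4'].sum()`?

3925

filter rows where status == 'pending':
     status  price
0   pending    202
2   pending     44
4   pending    296
9   pending    104
11  pending    139
add column price_x4 = t['price'] * 4:
     status  price  price_x4
0   pending    202       808
2   pending     44       176
4   pending    296      1184
9   pending    104       416
11  pending    139       556
add column price_plus_price_x4 = t['price'] + t['price_x4']:
     status  price  price_x4  price_plus_price_x4
0   pending    202       808                 1010
2   pending     44       176                  220
4   pending    296      1184                 1480
9   pending    104       416                  520
11  pending    139       556                  695
So sum() = 3925.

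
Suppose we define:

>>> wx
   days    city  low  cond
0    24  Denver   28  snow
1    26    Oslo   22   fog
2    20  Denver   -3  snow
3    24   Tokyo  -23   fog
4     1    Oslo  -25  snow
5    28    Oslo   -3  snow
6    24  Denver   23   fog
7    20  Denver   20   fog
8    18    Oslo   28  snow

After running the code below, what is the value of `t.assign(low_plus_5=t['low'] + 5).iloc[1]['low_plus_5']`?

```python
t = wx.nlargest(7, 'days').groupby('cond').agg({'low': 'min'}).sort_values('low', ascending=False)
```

take 7 rows with largest days:
   days    city  low  cond
5    28    Oslo   -3  snow
1    26    Oslo   22   fog
0    24  Denver   28  snow
3    24   Tokyo  -23   fog
6    24  Denver   23   fog
2    20  Denver   -3  snow
7    20  Denver   20   fog
group by cond, min of low:
      low
cond     
fog   -23
snow   -3
sort by low descending:
      low
cond     
snow   -3
fog   -23
add column low_plus_5 = t['low'] + 5:
      low  low_plus_5
cond                 
snow   -3           2
fog   -23         -18
Then the value at position 1, column 'low_plus_5': -18

-18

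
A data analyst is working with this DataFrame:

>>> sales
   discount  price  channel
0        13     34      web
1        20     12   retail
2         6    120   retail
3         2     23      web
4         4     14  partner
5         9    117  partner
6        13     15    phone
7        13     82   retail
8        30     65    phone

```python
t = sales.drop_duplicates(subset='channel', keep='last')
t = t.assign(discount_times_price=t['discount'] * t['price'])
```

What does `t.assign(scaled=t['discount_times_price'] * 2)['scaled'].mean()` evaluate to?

drop duplicate channel (keep=last):
   discount  price  channel
3         2     23      web
5         9    117  partner
7        13     82   retail
8        30     65    phone
add column discount_times_price = t['discount'] * t['price']:
   discount  price  channel  discount_times_price
3         2     23      web                    46
5         9    117  partner                  1053
7        13     82   retail                  1066
8        30     65    phone                  1950
add column scaled = t['discount_times_price'] * 2:
   discount  price  channel  discount_times_price  scaled
3         2     23      web                    46      92
5         9    117  partner                  1053    2106
7        13     82   retail                  1066    2132
8        30     65    phone                  1950    3900
Taking the mean of column 'scaled' gives 2057.5.

2057.5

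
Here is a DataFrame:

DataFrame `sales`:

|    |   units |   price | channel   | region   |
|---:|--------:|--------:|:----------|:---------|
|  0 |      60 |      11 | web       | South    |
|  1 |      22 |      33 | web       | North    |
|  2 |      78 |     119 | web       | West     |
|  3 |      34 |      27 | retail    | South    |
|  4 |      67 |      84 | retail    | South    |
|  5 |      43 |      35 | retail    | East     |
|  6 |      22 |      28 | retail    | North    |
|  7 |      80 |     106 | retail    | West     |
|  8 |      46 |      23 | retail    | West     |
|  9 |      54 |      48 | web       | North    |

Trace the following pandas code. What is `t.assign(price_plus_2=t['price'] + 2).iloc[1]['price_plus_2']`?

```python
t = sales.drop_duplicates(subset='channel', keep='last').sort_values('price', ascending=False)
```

25

drop duplicate channel (keep=last):
   units  price channel region
8     46     23  retail   West
9     54     48     web  North
sort by price descending:
   units  price channel region
9     54     48     web  North
8     46     23  retail   West
add column price_plus_2 = t['price'] + 2:
   units  price channel region  price_plus_2
9     54     48     web  North            50
8     46     23  retail   West            25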